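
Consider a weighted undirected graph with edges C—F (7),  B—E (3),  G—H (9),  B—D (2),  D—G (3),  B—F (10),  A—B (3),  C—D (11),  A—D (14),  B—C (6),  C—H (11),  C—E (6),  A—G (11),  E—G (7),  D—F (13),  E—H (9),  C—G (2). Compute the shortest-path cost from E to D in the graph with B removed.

10

Comparing a few candidate routes:
E → C → G → D: 6 + 2 + 3 = 11
E → H → G → D: 9 + 9 + 3 = 21
E → G → C → D: 7 + 2 + 11 = 20
E → G → D: 7 + 3 = 10
E → C → D: 6 + 11 = 17
The minimum is 10.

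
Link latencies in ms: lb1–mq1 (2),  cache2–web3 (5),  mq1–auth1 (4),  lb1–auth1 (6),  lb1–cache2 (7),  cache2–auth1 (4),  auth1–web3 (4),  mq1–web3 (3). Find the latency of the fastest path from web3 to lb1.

5

Checking several routes:
web3 → auth1 → mq1 → lb1: 4 + 4 + 2 = 10
web3 → mq1 → lb1: 3 + 2 = 5
web3 → mq1 → auth1 → lb1: 3 + 4 + 6 = 13
web3 → auth1 → lb1: 4 + 6 = 10
web3 → cache2 → lb1: 5 + 7 = 12
The minimum is 5 ms.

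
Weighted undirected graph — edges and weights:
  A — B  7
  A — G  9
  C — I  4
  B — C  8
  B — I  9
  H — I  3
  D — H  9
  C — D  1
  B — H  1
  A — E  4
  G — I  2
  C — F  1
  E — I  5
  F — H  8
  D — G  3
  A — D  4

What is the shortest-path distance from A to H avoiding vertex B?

A few of the A→H routes:
A -> E -> I -> H: 4 + 5 + 3 = 12
A -> D -> C -> I -> H: 4 + 1 + 4 + 3 = 12
A -> D -> G -> I -> H: 4 + 3 + 2 + 3 = 12
Shortest: 12.

12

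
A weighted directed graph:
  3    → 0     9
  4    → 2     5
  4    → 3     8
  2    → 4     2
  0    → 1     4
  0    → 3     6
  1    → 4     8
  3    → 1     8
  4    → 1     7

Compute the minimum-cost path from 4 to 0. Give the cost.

Paths from 4 to 0:
4→3→0: 8 + 9 = 17
Shortest: 17.

17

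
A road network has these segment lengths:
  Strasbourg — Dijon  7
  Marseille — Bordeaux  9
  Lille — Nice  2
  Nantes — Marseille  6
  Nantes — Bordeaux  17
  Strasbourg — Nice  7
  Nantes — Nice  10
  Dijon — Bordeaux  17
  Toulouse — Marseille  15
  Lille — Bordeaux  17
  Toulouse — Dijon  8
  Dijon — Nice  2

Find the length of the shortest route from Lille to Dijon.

Comparing a few candidate routes:
Lille→Nice→Dijon: 2 + 2 = 4
Lille→Nice→Strasbourg→Dijon: 2 + 7 + 7 = 16
Lille→Bordeaux→Dijon: 17 + 17 = 34
The minimum is 4.

4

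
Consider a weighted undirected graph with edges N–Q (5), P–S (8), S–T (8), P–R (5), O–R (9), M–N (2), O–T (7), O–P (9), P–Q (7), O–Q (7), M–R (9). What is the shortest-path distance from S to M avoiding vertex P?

29

Routes from S to M avoiding P:
S-T-O-R-M: 8 + 7 + 9 + 9 = 33
S-T-O-Q-N-M: 8 + 7 + 7 + 5 + 2 = 29
Shortest: 29.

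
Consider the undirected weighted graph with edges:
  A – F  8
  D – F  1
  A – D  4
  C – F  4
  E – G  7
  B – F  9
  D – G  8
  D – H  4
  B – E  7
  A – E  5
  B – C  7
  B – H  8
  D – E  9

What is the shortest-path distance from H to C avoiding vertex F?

Routes from H to C avoiding F:
H→D→E→B→C: 4 + 9 + 7 + 7 = 27
H→B→C: 8 + 7 = 15
H→D→G→E→B→C: 4 + 8 + 7 + 7 + 7 = 33
H→D→A→E→B→C: 4 + 4 + 5 + 7 + 7 = 27
Shortest: 15.

15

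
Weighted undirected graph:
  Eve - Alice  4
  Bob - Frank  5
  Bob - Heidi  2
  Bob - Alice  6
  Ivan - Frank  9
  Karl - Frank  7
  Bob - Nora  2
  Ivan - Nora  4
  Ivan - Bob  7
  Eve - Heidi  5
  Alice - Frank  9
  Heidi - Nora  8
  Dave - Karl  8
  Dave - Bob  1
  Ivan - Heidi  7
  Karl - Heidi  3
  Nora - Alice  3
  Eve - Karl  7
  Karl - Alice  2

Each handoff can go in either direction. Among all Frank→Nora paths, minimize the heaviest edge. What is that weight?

5

Checking several routes:
Frank → Bob → Nora: max(5, 2) = 5
Frank → Bob → Heidi → Karl → Alice → Nora: max(5, 2, 3, 2, 3) = 5
Frank → Bob → Heidi → Eve → Alice → Nora: max(5, 2, 5, 4, 3) = 5
The minimum achievable maximum is 5.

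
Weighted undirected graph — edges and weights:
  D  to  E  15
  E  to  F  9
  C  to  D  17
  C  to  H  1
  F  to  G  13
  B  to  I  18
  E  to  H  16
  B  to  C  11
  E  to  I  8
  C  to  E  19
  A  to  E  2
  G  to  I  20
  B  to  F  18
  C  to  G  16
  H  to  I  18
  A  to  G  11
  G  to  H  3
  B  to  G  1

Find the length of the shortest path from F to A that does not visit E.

24

Some routes from F to A avoiding E:
F - B - I - G - A: 18 + 18 + 20 + 11 = 67
F - G - A: 13 + 11 = 24
F - B - C - H - G - A: 18 + 11 + 1 + 3 + 11 = 44
F - B - I - H - G - A: 18 + 18 + 18 + 3 + 11 = 68
F - B - C - G - A: 18 + 11 + 16 + 11 = 56
F - B - G - A: 18 + 1 + 11 = 30
Shortest: 24.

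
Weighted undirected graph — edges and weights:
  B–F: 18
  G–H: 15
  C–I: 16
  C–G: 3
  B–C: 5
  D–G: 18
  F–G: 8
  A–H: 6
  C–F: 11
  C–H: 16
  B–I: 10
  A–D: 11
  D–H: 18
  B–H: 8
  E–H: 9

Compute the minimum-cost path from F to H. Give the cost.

Some routes from F to H:
F - B - H: 18 + 8 = 26
F - C - B - H: 11 + 5 + 8 = 24
F - G - H: 8 + 15 = 23
F - G - C - H: 8 + 3 + 16 = 27
F - G - C - B - H: 8 + 3 + 5 + 8 = 24
F - C - H: 11 + 16 = 27
Best route has total 23.

23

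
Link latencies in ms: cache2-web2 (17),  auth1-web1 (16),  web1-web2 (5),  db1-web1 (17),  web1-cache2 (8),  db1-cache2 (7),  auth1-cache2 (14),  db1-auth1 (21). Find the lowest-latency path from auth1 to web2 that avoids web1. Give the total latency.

31

Candidate routes:
auth1 → db1 → cache2 → web2: 21 + 7 + 17 = 45
auth1 → cache2 → web2: 14 + 17 = 31
Best route has total 31 ms.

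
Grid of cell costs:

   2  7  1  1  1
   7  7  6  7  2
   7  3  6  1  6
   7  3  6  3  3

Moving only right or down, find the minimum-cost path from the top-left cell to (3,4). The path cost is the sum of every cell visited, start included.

23

Best path: (0,0)→(0,1)→(0,2)→(0,3)→(0,4)→(1,4)→(2,4)→(3,4)
Cost: 2 + 7 + 1 + 1 + 1 + 2 + 6 + 3 = 23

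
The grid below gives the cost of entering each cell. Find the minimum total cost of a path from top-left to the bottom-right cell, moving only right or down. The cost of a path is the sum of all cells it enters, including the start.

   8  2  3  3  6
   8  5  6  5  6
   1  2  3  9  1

28

Best path: [0,0] → [0,1] → [0,2] → [0,3] → [1,3] → [1,4] → [2,4]
Cost: 8 + 2 + 3 + 3 + 5 + 6 + 1 = 28
For comparison, the top-then-right route costs 29.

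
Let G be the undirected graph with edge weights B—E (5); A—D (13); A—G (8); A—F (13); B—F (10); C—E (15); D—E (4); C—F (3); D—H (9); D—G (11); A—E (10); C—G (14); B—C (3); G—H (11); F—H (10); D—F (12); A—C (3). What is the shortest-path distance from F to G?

14

A few of the F→G routes:
F -> C -> G: 3 + 14 = 17
F -> A -> G: 13 + 8 = 21
F -> C -> A -> G: 3 + 3 + 8 = 14
The minimum is 14.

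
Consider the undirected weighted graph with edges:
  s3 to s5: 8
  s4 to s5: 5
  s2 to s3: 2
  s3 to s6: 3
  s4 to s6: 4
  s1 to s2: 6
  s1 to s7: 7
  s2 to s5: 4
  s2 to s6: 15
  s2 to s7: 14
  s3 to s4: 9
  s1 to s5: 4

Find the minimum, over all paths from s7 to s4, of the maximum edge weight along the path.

Comparing a few candidate routes:
s7 → s1 → s5 → s4: max(7, 4, 5) = 7
s7 → s1 → s5 → s2 → s3 → s6 → s4: max(7, 4, 4, 2, 3, 4) = 7
s7 → s1 → s2 → s3 → s6 → s4: max(7, 6, 2, 3, 4) = 7
s7 → s1 → s2 → s5 → s4: max(7, 6, 4, 5) = 7
s7 → s1 → s2 → s5 → s3 → s6 → s4: max(7, 6, 4, 8, 3, 4) = 8
s7 → s1 → s5 → s3 → s6 → s4: max(7, 4, 8, 3, 4) = 8
Smallest bottleneck: 7.

7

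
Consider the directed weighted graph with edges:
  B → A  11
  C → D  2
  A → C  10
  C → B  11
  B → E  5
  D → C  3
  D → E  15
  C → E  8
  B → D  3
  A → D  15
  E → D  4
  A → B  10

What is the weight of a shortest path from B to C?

6

Paths from B to C:
B→E→D→C: 5 + 4 + 3 = 12
B→D→C: 3 + 3 = 6
B→A→C: 11 + 10 = 21
B→A→D→C: 11 + 15 + 3 = 29
Shortest: 6.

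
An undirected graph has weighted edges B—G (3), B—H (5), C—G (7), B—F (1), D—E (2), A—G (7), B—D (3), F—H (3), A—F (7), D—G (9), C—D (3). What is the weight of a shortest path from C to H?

10

Comparing a few candidate routes:
C -> G -> B -> F -> H: 7 + 3 + 1 + 3 = 14
C -> D -> B -> H: 3 + 3 + 5 = 11
C -> D -> G -> B -> F -> H: 3 + 9 + 3 + 1 + 3 = 19
C -> G -> B -> H: 7 + 3 + 5 = 15
C -> D -> B -> F -> H: 3 + 3 + 1 + 3 = 10
Shortest: 10.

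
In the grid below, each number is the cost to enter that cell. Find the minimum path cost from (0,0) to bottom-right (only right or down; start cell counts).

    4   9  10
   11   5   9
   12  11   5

Take r0c0 → r0c1 → r1c1 → r1c2 → r2c2 for a total of 4 + 9 + 5 + 9 + 5 = 32.
For comparison, the top-then-right route costs 37.

32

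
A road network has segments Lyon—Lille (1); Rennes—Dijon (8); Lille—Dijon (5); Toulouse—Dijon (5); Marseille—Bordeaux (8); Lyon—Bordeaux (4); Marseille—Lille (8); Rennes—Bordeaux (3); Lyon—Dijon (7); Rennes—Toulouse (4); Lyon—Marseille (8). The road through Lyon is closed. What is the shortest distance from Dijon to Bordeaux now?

Routes from Dijon to Bordeaux avoiding Lyon:
Dijon -> Toulouse -> Rennes -> Bordeaux: 5 + 4 + 3 = 12
Dijon -> Rennes -> Bordeaux: 8 + 3 = 11
Dijon -> Lille -> Marseille -> Bordeaux: 5 + 8 + 8 = 21
The minimum is 11 km.

11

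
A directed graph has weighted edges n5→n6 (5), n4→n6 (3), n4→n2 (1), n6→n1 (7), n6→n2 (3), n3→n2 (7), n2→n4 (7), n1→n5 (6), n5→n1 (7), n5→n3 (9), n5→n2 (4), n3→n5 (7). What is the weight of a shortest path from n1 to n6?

Candidate routes:
n1-n5-n3-n2-n4-n6: 6 + 9 + 7 + 7 + 3 = 32
n1-n5-n6: 6 + 5 = 11
n1-n5-n2-n4-n6: 6 + 4 + 7 + 3 = 20
Best route has total 11.

11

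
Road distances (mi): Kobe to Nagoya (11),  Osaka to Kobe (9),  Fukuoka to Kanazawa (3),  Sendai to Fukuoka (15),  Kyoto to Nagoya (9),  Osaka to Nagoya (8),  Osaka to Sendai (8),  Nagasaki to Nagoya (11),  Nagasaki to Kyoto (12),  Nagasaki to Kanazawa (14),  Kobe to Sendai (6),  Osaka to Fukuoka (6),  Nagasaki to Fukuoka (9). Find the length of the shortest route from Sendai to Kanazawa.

Some routes from Sendai to Kanazawa:
Sendai -> Fukuoka -> Nagasaki -> Kanazawa: 15 + 9 + 14 = 38
Sendai -> Kobe -> Nagoya -> Osaka -> Fukuoka -> Kanazawa: 6 + 11 + 8 + 6 + 3 = 34
Sendai -> Fukuoka -> Kanazawa: 15 + 3 = 18
Sendai -> Osaka -> Fukuoka -> Nagasaki -> Kanazawa: 8 + 6 + 9 + 14 = 37
Sendai -> Kobe -> Osaka -> Fukuoka -> Kanazawa: 6 + 9 + 6 + 3 = 24
Sendai -> Osaka -> Fukuoka -> Kanazawa: 8 + 6 + 3 = 17
Best route has total 17 mi.

17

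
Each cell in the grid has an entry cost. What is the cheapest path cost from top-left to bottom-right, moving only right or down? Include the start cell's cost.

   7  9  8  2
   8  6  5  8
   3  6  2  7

33

One optimal route is r0c0 → r1c0 → r2c0 → r2c1 → r2c2 → r2c3.
Its cost is 7 + 8 + 3 + 6 + 2 + 7 = 33.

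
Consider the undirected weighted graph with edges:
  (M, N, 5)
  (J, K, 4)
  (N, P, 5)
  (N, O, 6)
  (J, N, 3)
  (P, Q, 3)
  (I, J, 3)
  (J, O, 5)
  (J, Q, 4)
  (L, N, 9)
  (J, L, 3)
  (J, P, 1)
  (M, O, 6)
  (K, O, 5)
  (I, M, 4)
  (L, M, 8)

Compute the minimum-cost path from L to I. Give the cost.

6

Some routes from L to I:
L→J→P→N→M→I: 3 + 1 + 5 + 5 + 4 = 18
L→N→J→I: 9 + 3 + 3 = 15
L→J→O→M→I: 3 + 5 + 6 + 4 = 18
L→J→I: 3 + 3 = 6
L→M→I: 8 + 4 = 12
L→J→N→M→I: 3 + 3 + 5 + 4 = 15
The minimum is 6.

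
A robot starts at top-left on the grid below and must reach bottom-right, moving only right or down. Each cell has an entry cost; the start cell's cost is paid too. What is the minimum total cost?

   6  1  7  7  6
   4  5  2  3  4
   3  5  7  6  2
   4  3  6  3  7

Take [0,0] → [0,1] → [1,1] → [1,2] → [1,3] → [1,4] → [2,4] → [3,4] for a total of 6 + 1 + 5 + 2 + 3 + 4 + 2 + 7 = 30.

30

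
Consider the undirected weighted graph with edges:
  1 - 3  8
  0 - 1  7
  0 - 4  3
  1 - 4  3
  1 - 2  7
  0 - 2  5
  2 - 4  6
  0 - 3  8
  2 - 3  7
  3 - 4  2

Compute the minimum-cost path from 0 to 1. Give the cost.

6

Checking several routes:
0-1: 7
0-4-1: 3 + 3 = 6
0-2-1: 5 + 7 = 12
The minimum is 6.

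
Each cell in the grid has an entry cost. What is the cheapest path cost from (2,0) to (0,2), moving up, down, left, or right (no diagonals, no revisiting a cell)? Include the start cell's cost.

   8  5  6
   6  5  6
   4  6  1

Cheapest: r2c0 → r2c1 → r2c2 → r1c2 → r0c2
  4 + 6 + 1 + 6 + 6 = 23

23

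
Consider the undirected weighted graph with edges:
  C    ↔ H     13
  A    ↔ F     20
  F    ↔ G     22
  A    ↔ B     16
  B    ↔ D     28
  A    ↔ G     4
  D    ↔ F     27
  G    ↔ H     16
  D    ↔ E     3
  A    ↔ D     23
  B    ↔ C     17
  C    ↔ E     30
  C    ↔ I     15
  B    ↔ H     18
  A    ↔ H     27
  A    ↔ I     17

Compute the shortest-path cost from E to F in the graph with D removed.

81

Comparing a few candidate routes:
E→C→I→A→G→F: 30 + 15 + 17 + 4 + 22 = 88
E→C→H→G→A→F: 30 + 13 + 16 + 4 + 20 = 83
E→C→B→A→G→F: 30 + 17 + 16 + 4 + 22 = 89
E→C→H→G→F: 30 + 13 + 16 + 22 = 81
E→C→I→A→F: 30 + 15 + 17 + 20 = 82
E→C→B→A→F: 30 + 17 + 16 + 20 = 83
Shortest: 81.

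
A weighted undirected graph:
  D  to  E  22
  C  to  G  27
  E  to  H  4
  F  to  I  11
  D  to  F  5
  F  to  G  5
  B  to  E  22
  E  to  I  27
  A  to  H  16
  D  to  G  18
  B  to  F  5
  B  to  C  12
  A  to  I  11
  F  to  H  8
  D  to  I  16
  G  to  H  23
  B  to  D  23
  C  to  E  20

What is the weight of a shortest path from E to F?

12

A few of the E→F routes:
E - D - F: 22 + 5 = 27
E - B - F: 22 + 5 = 27
E - H - F: 4 + 8 = 12
E - C - B - F: 20 + 12 + 5 = 37
E - H - G - F: 4 + 23 + 5 = 32
Shortest: 12.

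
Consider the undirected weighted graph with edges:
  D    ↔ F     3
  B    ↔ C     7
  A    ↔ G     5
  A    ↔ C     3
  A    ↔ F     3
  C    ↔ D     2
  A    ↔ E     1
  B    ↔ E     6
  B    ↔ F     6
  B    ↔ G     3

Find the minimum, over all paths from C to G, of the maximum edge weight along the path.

Checking several routes:
C -> D -> F -> B -> E -> A -> G: max(2, 3, 6, 6, 1, 5) = 6
C -> D -> F -> A -> E -> B -> G: max(2, 3, 3, 1, 6, 3) = 6
C -> A -> G: max(3, 5) = 5
C -> D -> F -> A -> G: max(2, 3, 3, 5) = 5
Best route has worst link 5.

5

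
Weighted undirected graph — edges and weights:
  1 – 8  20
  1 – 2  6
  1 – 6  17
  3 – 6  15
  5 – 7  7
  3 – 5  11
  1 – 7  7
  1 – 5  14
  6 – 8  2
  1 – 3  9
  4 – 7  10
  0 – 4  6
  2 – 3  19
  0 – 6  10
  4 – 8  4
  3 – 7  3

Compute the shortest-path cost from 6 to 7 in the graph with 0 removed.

16

Checking several routes:
6 → 1 → 7: 17 + 7 = 24
6 → 8 → 4 → 7: 2 + 4 + 10 = 16
6 → 3 → 7: 15 + 3 = 18
The minimum is 16.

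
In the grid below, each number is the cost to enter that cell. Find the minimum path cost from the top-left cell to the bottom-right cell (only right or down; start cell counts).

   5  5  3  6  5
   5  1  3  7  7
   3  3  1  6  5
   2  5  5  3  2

Take r0c0→r0c1→r1c1→r1c2→r2c2→r3c2→r3c3→r3c4 for a total of 5 + 5 + 1 + 3 + 1 + 5 + 3 + 2 = 25.

25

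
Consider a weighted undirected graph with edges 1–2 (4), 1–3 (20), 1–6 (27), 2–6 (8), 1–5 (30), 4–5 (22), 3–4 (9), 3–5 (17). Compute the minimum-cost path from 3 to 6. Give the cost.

32

Some routes from 3 to 6:
3 - 1 - 2 - 6: 20 + 4 + 8 = 32
3 - 1 - 6: 20 + 27 = 47
3 - 5 - 1 - 6: 17 + 30 + 27 = 74
3 - 5 - 1 - 2 - 6: 17 + 30 + 4 + 8 = 59
3 - 4 - 5 - 1 - 2 - 6: 9 + 22 + 30 + 4 + 8 = 73
Shortest: 32.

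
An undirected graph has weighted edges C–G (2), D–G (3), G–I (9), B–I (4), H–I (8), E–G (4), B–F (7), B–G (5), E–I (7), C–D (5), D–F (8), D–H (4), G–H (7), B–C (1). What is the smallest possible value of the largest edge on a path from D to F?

7

Checking several routes:
D-C-B-F: max(5, 1, 7) = 7
D-C-G-E-I-B-F: max(5, 2, 4, 7, 4, 7) = 7
D-G-E-I-B-F: max(3, 4, 7, 4, 7) = 7
D-G-B-F: max(3, 5, 7) = 7
D-G-C-B-F: max(3, 2, 1, 7) = 7
D-C-G-B-F: max(5, 2, 5, 7) = 7
Best route has worst link 7.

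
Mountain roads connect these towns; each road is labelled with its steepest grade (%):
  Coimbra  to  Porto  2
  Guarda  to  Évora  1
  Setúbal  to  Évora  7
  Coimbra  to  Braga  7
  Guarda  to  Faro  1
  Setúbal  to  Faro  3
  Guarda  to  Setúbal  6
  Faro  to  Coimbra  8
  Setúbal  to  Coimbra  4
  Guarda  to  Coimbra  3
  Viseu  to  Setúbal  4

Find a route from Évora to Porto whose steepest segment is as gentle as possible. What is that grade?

Checking several routes:
Évora -> Setúbal -> Faro -> Guarda -> Coimbra -> Porto: max(7, 3, 1, 3, 2) = 7
Évora -> Setúbal -> Coimbra -> Porto: max(7, 4, 2) = 7
Évora -> Guarda -> Coimbra -> Porto: max(1, 3, 2) = 3
Évora -> Guarda -> Faro -> Setúbal -> Coimbra -> Porto: max(1, 1, 3, 4, 2) = 4
Évora -> Guarda -> Setúbal -> Coimbra -> Porto: max(1, 6, 4, 2) = 6
The minimum achievable maximum is 3%.

3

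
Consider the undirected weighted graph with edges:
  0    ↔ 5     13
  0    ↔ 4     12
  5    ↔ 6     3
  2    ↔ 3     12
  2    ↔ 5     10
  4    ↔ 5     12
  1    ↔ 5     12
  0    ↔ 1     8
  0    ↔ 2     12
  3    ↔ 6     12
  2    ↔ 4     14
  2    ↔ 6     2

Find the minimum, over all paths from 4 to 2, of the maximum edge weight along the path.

Comparing a few candidate routes:
4→5→6→3→2: max(12, 3, 12, 12) = 12
4→5→2: max(12, 10) = 12
4→5→6→2: max(12, 3, 2) = 12
4→5→1→0→2: max(12, 12, 8, 12) = 12
4→0→2: max(12, 12) = 12
Best route has worst link 12.

12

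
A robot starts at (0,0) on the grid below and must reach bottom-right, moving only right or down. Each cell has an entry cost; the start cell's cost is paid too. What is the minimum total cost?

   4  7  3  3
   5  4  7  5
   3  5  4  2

Best path: r0c0 → r1c0 → r2c0 → r2c1 → r2c2 → r2c3
Cost: 4 + 5 + 3 + 5 + 4 + 2 = 23
For comparison, the top-then-right route costs 24.

23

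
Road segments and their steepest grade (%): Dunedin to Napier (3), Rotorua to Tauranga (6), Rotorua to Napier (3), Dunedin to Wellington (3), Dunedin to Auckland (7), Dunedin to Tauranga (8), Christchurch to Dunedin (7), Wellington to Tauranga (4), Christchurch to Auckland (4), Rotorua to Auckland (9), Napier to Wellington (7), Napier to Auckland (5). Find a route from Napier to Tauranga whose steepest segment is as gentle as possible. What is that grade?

4

Comparing a few candidate routes:
Napier → Auckland → Dunedin → Wellington → Tauranga: max(5, 7, 3, 4) = 7
Napier → Auckland → Christchurch → Dunedin → Wellington → Tauranga: max(5, 4, 7, 3, 4) = 7
Napier → Rotorua → Tauranga: max(3, 6) = 6
Napier → Dunedin → Wellington → Tauranga: max(3, 3, 4) = 4
Best route has worst link 4%.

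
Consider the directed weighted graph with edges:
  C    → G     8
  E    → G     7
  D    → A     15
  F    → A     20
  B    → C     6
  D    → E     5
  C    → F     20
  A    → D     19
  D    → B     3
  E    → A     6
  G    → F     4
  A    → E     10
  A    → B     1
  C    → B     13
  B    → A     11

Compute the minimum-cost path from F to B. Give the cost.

21

Paths from F to B:
F → A → B: 20 + 1 = 21
F → A → D → B: 20 + 19 + 3 = 42
Shortest: 21.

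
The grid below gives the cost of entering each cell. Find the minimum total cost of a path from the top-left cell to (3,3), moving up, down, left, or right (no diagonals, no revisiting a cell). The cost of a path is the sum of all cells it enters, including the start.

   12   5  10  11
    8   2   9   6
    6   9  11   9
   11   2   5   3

38

Take r0c0 r0c1 r1c1 r2c1 r3c1 r3c2 r3c3 for a total of 12 + 5 + 2 + 9 + 2 + 5 + 3 = 38.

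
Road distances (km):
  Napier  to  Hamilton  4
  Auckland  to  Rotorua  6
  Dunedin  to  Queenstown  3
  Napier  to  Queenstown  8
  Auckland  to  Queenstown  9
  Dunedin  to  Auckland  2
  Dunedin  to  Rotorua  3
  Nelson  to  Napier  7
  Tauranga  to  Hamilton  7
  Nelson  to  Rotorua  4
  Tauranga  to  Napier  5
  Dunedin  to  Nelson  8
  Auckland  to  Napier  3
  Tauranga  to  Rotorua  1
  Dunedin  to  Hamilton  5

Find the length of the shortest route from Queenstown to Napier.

Some routes from Queenstown to Napier:
Queenstown -> Dunedin -> Auckland -> Napier: 3 + 2 + 3 = 8
Queenstown -> Auckland -> Napier: 9 + 3 = 12
Queenstown -> Dunedin -> Hamilton -> Napier: 3 + 5 + 4 = 12
Queenstown -> Dunedin -> Rotorua -> Tauranga -> Napier: 3 + 3 + 1 + 5 = 12
Queenstown -> Napier: 8
Best route has total 8 km.

8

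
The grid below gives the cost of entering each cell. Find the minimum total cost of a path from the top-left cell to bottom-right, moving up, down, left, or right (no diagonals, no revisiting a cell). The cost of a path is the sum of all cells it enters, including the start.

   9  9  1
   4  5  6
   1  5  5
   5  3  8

Best path: r0c0 -> r1c0 -> r2c0 -> r2c1 -> r3c1 -> r3c2
Cost: 9 + 4 + 1 + 5 + 3 + 8 = 30

30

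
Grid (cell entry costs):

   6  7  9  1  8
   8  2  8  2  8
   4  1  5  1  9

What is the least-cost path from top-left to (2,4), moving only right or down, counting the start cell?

31

Path (0,0) -> (0,1) -> (1,1) -> (2,1) -> (2,2) -> (2,3) -> (2,4): 6 + 7 + 2 + 1 + 5 + 1 + 9 = 31.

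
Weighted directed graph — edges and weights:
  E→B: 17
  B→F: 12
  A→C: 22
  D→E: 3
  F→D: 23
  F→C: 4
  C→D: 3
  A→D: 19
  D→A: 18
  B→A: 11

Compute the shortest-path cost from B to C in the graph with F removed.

Candidate routes:
B-A-C: 11 + 22 = 33
Best route has total 33.

33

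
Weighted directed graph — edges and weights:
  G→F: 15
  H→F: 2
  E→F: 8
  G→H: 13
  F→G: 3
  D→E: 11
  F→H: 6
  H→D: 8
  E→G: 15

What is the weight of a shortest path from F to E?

Paths from F to E:
F -> G -> H -> D -> E: 3 + 13 + 8 + 11 = 35
F -> H -> D -> E: 6 + 8 + 11 = 25
Best route has total 25.

25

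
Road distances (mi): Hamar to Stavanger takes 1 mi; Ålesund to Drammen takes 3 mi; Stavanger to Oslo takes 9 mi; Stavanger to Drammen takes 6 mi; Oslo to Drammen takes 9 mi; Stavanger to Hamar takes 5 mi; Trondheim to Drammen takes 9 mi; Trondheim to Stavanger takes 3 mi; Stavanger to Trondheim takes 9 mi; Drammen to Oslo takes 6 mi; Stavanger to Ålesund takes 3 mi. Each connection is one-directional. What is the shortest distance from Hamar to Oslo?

10

Routes from Hamar to Oslo:
Hamar→Stavanger→Drammen→Oslo: 1 + 6 + 6 = 13
Hamar→Stavanger→Oslo: 1 + 9 = 10
Hamar→Stavanger→Ålesund→Drammen→Oslo: 1 + 3 + 3 + 6 = 13
Hamar→Stavanger→Trondheim→Drammen→Oslo: 1 + 9 + 9 + 6 = 25
Shortest: 10 mi.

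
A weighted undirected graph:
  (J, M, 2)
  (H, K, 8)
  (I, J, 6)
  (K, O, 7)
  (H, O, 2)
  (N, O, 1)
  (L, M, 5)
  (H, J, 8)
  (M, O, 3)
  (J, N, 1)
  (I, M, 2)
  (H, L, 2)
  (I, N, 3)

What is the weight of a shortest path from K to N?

Checking several routes:
K → H → O → N: 8 + 2 + 1 = 11
K → O → M → I → N: 7 + 3 + 2 + 3 = 15
K → O → N: 7 + 1 = 8
K → H → O → M → J → N: 8 + 2 + 3 + 2 + 1 = 16
K → O → M → J → N: 7 + 3 + 2 + 1 = 13
Best route has total 8.

8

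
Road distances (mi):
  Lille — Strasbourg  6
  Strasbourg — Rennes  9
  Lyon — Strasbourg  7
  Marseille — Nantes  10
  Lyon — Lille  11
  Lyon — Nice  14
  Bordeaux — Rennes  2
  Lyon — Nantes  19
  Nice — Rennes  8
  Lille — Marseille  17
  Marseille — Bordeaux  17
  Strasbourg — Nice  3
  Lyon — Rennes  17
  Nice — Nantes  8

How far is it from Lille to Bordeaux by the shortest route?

Comparing a few candidate routes:
Lille - Lyon - Strasbourg - Rennes - Bordeaux: 11 + 7 + 9 + 2 = 29
Lille - Strasbourg - Nice - Rennes - Bordeaux: 6 + 3 + 8 + 2 = 19
Lille - Strasbourg - Rennes - Bordeaux: 6 + 9 + 2 = 17
Shortest: 17 mi.

17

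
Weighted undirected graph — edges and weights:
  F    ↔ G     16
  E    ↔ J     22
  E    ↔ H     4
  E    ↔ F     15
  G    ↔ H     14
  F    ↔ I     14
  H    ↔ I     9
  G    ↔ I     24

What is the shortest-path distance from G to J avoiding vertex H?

53

Candidate routes:
G-F-E-J: 16 + 15 + 22 = 53
G-I-F-E-J: 24 + 14 + 15 + 22 = 75
Shortest: 53.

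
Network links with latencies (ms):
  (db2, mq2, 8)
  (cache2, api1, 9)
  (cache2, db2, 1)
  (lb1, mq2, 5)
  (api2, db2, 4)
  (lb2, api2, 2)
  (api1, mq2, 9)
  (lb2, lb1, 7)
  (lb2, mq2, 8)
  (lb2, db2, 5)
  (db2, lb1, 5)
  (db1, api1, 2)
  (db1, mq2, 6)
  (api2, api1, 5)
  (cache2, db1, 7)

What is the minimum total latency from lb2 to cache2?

Comparing a few candidate routes:
lb2 -> lb1 -> db2 -> cache2: 7 + 5 + 1 = 13
lb2 -> db2 -> cache2: 5 + 1 = 6
lb2 -> api2 -> api1 -> db1 -> cache2: 2 + 5 + 2 + 7 = 16
lb2 -> mq2 -> db2 -> cache2: 8 + 8 + 1 = 17
lb2 -> api2 -> api1 -> cache2: 2 + 5 + 9 = 16
lb2 -> api2 -> db2 -> cache2: 2 + 4 + 1 = 7
The minimum is 6 ms.

6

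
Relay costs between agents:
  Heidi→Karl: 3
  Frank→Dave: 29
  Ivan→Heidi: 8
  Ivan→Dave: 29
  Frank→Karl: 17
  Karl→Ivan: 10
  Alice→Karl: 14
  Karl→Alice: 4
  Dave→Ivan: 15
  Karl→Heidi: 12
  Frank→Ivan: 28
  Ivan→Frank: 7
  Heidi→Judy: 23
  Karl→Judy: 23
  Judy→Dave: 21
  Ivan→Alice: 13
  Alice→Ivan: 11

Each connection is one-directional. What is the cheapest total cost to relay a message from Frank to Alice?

21

Some routes from Frank to Alice:
Frank → Karl → Alice: 17 + 4 = 21
Frank → Karl → Ivan → Alice: 17 + 10 + 13 = 40
Frank → Ivan → Alice: 28 + 13 = 41
Best route has total 21.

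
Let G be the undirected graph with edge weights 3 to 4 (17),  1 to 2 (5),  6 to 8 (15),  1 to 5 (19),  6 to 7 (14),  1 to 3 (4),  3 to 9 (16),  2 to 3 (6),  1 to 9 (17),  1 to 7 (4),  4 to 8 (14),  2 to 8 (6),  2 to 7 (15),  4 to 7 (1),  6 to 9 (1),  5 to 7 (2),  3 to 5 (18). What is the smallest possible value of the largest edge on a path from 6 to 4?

Comparing a few candidate routes:
6→7→2→8→4: max(14, 15, 6, 14) = 15
6→7→4: max(14, 1) = 14
6→7→1→3→2→8→4: max(14, 4, 4, 6, 6, 14) = 14
6→7→1→2→8→4: max(14, 4, 5, 6, 14) = 14
6→8→2→1→7→4: max(15, 6, 5, 4, 1) = 15
The minimum achievable maximum is 14.

14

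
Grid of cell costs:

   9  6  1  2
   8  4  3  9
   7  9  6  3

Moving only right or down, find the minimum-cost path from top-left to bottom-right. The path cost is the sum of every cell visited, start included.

28

Take [0,0] [0,1] [0,2] [1,2] [2,2] [2,3] for a total of 9 + 6 + 1 + 3 + 6 + 3 = 28.
For comparison, the top-then-right route costs 30.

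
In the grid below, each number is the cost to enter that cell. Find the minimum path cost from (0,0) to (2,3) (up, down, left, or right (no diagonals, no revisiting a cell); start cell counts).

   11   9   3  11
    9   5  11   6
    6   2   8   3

Take r0c0 r0c1 r1c1 r2c1 r2c2 r2c3 for a total of 11 + 9 + 5 + 2 + 8 + 3 = 38.

38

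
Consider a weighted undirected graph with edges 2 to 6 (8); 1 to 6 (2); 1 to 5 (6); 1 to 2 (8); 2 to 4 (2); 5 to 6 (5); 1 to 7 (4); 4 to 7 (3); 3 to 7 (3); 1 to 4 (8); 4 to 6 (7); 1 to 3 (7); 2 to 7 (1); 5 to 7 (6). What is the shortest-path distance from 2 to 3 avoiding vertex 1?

Routes from 2 to 3 avoiding 1:
2→6→4→7→3: 8 + 7 + 3 + 3 = 21
2→7→3: 1 + 3 = 4
2→6→5→7→3: 8 + 5 + 6 + 3 = 22
2→4→6→5→7→3: 2 + 7 + 5 + 6 + 3 = 23
2→4→7→3: 2 + 3 + 3 = 8
Best route has total 4.

4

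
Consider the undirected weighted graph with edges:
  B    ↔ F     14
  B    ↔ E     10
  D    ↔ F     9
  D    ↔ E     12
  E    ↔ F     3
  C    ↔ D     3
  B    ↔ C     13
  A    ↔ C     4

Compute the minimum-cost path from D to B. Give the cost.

16

Routes from D to B:
D -> F -> E -> B: 9 + 3 + 10 = 22
D -> C -> B: 3 + 13 = 16
D -> E -> B: 12 + 10 = 22
D -> F -> B: 9 + 14 = 23
D -> E -> F -> B: 12 + 3 + 14 = 29
The minimum is 16.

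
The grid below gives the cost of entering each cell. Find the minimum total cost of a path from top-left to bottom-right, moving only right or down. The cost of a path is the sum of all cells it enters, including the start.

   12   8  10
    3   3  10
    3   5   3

26

Best path: r0c0 → r1c0 → r1c1 → r2c1 → r2c2
Cost: 12 + 3 + 3 + 5 + 3 = 26
(Top row then right column would cost 43.)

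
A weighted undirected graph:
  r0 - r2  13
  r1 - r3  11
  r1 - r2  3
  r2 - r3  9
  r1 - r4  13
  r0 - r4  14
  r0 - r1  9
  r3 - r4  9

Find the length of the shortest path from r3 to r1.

Some routes from r3 to r1:
r3 -> r4 -> r0 -> r1: 9 + 14 + 9 = 32
r3 -> r1: 11
r3 -> r4 -> r1: 9 + 13 = 22
r3 -> r2 -> r0 -> r1: 9 + 13 + 9 = 31
r3 -> r2 -> r1: 9 + 3 = 12
The minimum is 11.

11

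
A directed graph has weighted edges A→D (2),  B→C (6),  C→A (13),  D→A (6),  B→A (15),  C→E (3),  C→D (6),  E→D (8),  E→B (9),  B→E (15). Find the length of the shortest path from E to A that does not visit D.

24

Routes from E to A avoiding D:
E→B→A: 9 + 15 = 24
E→B→C→A: 9 + 6 + 13 = 28
The minimum is 24.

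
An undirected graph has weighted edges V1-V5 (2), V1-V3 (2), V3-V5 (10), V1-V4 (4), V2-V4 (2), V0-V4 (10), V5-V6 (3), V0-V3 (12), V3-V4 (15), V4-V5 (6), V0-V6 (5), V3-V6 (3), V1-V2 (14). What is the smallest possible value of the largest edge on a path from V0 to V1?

5

Checking several routes:
V0 -> V6 -> V3 -> V5 -> V4 -> V1: max(5, 3, 10, 6, 4) = 10
V0 -> V6 -> V5 -> V4 -> V1: max(5, 3, 6, 4) = 6
V0 -> V6 -> V3 -> V1: max(5, 3, 2) = 5
V0 -> V6 -> V5 -> V1: max(5, 3, 2) = 5
V0 -> V6 -> V3 -> V5 -> V1: max(5, 3, 10, 2) = 10
The minimum achievable maximum is 5.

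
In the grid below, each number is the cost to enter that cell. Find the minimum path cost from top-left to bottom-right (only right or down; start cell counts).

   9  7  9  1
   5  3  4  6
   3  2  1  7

27

Cheapest: r0c0 → r1c0 → r1c1 → r2c1 → r2c2 → r2c3
  9 + 5 + 3 + 2 + 1 + 7 = 27
For comparison, the top-then-right route costs 39.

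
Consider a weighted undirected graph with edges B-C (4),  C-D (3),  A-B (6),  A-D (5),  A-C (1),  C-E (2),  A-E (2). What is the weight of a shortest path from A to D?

Routes from A to D:
A→B→C→D: 6 + 4 + 3 = 13
A→D: 5
A→E→C→D: 2 + 2 + 3 = 7
A→C→D: 1 + 3 = 4
Shortest: 4.

4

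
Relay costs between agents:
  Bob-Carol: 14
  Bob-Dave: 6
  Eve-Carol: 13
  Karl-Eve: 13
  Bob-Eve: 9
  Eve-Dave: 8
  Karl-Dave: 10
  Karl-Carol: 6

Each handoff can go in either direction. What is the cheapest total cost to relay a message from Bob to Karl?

16

Some routes from Bob to Karl:
Bob -> Dave -> Karl: 6 + 10 = 16
Bob -> Carol -> Karl: 14 + 6 = 20
Bob -> Eve -> Karl: 9 + 13 = 22
Shortest: 16.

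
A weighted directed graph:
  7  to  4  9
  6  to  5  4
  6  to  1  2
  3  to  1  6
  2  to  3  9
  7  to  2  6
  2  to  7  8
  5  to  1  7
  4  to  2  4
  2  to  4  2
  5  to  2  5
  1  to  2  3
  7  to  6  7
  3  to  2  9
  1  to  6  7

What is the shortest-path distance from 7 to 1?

9

Some routes from 7 to 1:
7 -> 4 -> 2 -> 3 -> 1: 9 + 4 + 9 + 6 = 28
7 -> 6 -> 5 -> 1: 7 + 4 + 7 = 18
7 -> 6 -> 1: 7 + 2 = 9
7 -> 2 -> 3 -> 1: 6 + 9 + 6 = 21
The minimum is 9.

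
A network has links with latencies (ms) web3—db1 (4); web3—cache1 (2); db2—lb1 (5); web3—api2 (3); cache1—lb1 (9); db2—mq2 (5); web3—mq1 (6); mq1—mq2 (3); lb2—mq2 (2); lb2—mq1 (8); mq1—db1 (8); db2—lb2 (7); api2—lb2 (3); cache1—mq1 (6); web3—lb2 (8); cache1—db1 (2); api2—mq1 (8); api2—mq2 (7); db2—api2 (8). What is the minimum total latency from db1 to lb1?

Checking several routes:
db1 → cache1 → lb1: 2 + 9 = 11
db1 → mq1 → mq2 → db2 → lb1: 8 + 3 + 5 + 5 = 21
db1 → web3 → api2 → db2 → lb1: 4 + 3 + 8 + 5 = 20
db1 → web3 → cache1 → lb1: 4 + 2 + 9 = 15
db1 → cache1 → web3 → api2 → db2 → lb1: 2 + 2 + 3 + 8 + 5 = 20
Best route has total 11 ms.

11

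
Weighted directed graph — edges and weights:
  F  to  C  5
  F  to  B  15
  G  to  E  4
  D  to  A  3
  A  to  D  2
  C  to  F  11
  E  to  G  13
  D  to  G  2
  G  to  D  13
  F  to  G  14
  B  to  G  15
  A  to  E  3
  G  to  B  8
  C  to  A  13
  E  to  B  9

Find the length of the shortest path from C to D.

15

A few of the C→D routes:
C→A→E→B→G→D: 13 + 3 + 9 + 15 + 13 = 53
C→A→D: 13 + 2 = 15
C→F→G→D: 11 + 14 + 13 = 38
C→A→E→G→D: 13 + 3 + 13 + 13 = 42
Shortest: 15.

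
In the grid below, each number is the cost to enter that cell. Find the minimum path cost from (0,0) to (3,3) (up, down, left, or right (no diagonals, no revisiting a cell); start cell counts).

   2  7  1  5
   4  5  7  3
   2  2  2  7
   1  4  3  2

Path r0c0 r1c0 r2c0 r2c1 r2c2 r3c2 r3c3: 2 + 4 + 2 + 2 + 2 + 3 + 2 = 17.

17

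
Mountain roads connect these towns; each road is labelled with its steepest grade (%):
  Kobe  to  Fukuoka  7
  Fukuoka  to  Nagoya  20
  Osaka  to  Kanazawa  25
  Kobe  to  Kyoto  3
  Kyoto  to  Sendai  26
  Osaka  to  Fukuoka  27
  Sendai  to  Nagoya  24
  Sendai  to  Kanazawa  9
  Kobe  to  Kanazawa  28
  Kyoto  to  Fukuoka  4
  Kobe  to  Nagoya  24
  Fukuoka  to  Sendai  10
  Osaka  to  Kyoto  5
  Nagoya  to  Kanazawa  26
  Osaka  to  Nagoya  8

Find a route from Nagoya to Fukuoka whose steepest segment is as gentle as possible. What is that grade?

Checking several routes:
Nagoya -> Osaka -> Kyoto -> Fukuoka: max(8, 5, 4) = 8
Nagoya -> Kobe -> Kyoto -> Fukuoka: max(24, 3, 4) = 24
Nagoya -> Osaka -> Kyoto -> Kobe -> Fukuoka: max(8, 5, 3, 7) = 8
Nagoya -> Fukuoka: max(20) = 20
Nagoya -> Kobe -> Fukuoka: max(24, 7) = 24
Smallest bottleneck: 8%.

8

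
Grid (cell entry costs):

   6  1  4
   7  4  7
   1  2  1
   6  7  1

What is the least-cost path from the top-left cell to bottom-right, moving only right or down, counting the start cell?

15

Best path: r0c0 -> r0c1 -> r1c1 -> r2c1 -> r2c2 -> r3c2
Cost: 6 + 1 + 4 + 2 + 1 + 1 = 15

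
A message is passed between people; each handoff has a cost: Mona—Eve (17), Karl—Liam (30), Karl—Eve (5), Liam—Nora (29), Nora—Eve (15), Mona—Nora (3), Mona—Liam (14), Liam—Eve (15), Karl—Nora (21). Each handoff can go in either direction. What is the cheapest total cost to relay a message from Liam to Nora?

A few of the Liam→Nora routes:
Liam-Nora: 29
Liam-Eve-Mona-Nora: 15 + 17 + 3 = 35
Liam-Mona-Eve-Nora: 14 + 17 + 15 = 46
Liam-Mona-Nora: 14 + 3 = 17
Liam-Eve-Karl-Nora: 15 + 5 + 21 = 41
Liam-Eve-Nora: 15 + 15 = 30
Best route has total 17.

17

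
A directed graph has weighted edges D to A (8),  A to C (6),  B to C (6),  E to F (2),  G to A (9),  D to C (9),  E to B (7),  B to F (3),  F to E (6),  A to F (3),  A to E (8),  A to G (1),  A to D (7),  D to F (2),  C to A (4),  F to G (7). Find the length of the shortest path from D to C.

9

A few of the D→C routes:
D → A → E → B → C: 8 + 8 + 7 + 6 = 29
D → C: 9
D → F → G → A → C: 2 + 7 + 9 + 6 = 24
D → F → E → B → C: 2 + 6 + 7 + 6 = 21
D → A → C: 8 + 6 = 14
The minimum is 9.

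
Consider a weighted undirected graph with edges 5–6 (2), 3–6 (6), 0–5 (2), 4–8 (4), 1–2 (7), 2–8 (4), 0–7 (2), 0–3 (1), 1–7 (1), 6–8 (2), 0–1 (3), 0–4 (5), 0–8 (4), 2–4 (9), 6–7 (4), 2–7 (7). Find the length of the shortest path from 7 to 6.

A few of the 7→6 routes:
7 - 1 - 0 - 8 - 6: 1 + 3 + 4 + 2 = 10
7 - 6: 4
7 - 0 - 8 - 6: 2 + 4 + 2 = 8
7 - 0 - 5 - 6: 2 + 2 + 2 = 6
7 - 1 - 0 - 5 - 6: 1 + 3 + 2 + 2 = 8
7 - 0 - 3 - 6: 2 + 1 + 6 = 9
Shortest: 4.

4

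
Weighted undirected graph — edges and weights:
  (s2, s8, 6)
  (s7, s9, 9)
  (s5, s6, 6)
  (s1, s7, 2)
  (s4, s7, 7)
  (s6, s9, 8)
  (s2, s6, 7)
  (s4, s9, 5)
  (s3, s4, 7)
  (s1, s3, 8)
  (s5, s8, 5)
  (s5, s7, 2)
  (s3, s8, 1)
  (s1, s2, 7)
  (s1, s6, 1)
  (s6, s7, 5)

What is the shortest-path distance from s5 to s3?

6

Some routes from s5 to s3:
s5 → s7 → s1 → s3: 2 + 2 + 8 = 12
s5 → s8 → s3: 5 + 1 = 6
s5 → s6 → s1 → s3: 6 + 1 + 8 = 15
s5 → s7 → s6 → s1 → s3: 2 + 5 + 1 + 8 = 16
The minimum is 6.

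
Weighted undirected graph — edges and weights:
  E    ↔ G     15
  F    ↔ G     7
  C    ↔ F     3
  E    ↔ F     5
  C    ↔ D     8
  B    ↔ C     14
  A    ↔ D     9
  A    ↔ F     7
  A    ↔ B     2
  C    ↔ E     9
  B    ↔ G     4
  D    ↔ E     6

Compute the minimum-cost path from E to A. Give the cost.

Checking several routes:
E → F → A: 5 + 7 = 12
E → F → G → B → A: 5 + 7 + 4 + 2 = 18
E → D → A: 6 + 9 = 15
Shortest: 12.

12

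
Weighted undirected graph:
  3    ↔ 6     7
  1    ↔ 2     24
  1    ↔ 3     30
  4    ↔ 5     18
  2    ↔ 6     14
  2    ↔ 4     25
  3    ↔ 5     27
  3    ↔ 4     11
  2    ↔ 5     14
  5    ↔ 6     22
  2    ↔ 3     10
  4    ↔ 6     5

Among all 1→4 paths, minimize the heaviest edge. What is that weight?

24

A few of the 1→4 routes:
1 - 2 - 3 - 4: max(24, 10, 11) = 24
1 - 2 - 6 - 4: max(24, 14, 5) = 24
1 - 2 - 6 - 5 - 4: max(24, 14, 22, 18) = 24
1 - 2 - 6 - 3 - 4: max(24, 14, 7, 11) = 24
The minimum achievable maximum is 24.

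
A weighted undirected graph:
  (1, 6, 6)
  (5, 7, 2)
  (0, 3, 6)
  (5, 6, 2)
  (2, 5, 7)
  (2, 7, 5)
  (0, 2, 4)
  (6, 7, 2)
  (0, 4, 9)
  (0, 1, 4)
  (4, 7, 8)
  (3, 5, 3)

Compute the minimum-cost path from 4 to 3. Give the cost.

13

Some routes from 4 to 3:
4 -> 0 -> 3: 9 + 6 = 15
4 -> 7 -> 6 -> 5 -> 3: 8 + 2 + 2 + 3 = 15
4 -> 7 -> 5 -> 3: 8 + 2 + 3 = 13
4 -> 0 -> 2 -> 7 -> 5 -> 3: 9 + 4 + 5 + 2 + 3 = 23
4 -> 0 -> 2 -> 5 -> 3: 9 + 4 + 7 + 3 = 23
The minimum is 13.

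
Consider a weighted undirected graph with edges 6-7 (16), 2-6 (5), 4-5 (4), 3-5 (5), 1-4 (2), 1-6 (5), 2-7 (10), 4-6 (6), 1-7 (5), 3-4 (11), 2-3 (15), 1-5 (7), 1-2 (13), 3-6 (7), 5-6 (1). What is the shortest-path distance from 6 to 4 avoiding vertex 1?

Checking several routes:
6-3-5-4: 7 + 5 + 4 = 16
6-5-4: 1 + 4 = 5
6-4: 6
6-3-4: 7 + 11 = 18
6-2-3-5-4: 5 + 15 + 5 + 4 = 29
6-5-3-4: 1 + 5 + 11 = 17
Best route has total 5.

5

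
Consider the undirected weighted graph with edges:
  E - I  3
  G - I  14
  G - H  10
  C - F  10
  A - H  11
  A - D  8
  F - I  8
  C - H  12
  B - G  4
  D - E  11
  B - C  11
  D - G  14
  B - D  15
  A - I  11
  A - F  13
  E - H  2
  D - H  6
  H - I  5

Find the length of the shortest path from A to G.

21

Comparing a few candidate routes:
A-H-G: 11 + 10 = 21
A-D-G: 8 + 14 = 22
A-D-H-G: 8 + 6 + 10 = 24
Best route has total 21.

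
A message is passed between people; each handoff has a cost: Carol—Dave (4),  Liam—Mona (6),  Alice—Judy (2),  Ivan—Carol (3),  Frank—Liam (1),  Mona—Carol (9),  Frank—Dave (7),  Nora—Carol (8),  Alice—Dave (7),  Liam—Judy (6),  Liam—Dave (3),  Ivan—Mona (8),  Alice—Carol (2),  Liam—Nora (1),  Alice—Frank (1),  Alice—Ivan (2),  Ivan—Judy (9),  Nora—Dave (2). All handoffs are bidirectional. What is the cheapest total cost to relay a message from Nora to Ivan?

Some routes from Nora to Ivan:
Nora → Dave → Carol → Alice → Ivan: 2 + 4 + 2 + 2 = 10
Nora → Dave → Carol → Ivan: 2 + 4 + 3 = 9
Nora → Carol → Ivan: 8 + 3 = 11
Nora → Liam → Frank → Alice → Carol → Ivan: 1 + 1 + 1 + 2 + 3 = 8
Nora → Liam → Frank → Alice → Ivan: 1 + 1 + 1 + 2 = 5
Nora → Dave → Liam → Frank → Alice → Ivan: 2 + 3 + 1 + 1 + 2 = 9
The minimum is 5.

5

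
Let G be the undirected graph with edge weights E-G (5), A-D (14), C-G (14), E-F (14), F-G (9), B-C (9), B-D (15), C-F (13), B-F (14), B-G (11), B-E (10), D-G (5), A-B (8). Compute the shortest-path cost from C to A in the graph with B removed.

33

Routes from C to A avoiding B:
C → F → G → D → A: 13 + 9 + 5 + 14 = 41
C → G → D → A: 14 + 5 + 14 = 33
C → F → E → G → D → A: 13 + 14 + 5 + 5 + 14 = 51
The minimum is 33.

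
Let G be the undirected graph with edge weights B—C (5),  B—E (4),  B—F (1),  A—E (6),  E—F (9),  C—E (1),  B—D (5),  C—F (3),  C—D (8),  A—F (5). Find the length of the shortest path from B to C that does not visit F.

5

Routes from B to C avoiding F:
B → D → C: 5 + 8 = 13
B → E → C: 4 + 1 = 5
B → C: 5
Best route has total 5.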